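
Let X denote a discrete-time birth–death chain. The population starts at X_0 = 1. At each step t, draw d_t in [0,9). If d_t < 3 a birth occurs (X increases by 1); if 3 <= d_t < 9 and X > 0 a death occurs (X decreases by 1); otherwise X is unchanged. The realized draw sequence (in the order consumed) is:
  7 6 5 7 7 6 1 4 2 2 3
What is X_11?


1

t=0: X=1, d=7 → death, X_1=0
t=1: X=0, d=6 → hold, X_2=0
t=2: X=0, d=5 → hold, X_3=0
t=3: X=0, d=7 → hold, X_4=0
t=4: X=0, d=7 → hold, X_5=0
t=5: X=0, d=6 → hold, X_6=0
t=6: X=0, d=1 → birth, X_7=1
t=7: X=1, d=4 → death, X_8=0
t=8: X=0, d=2 → birth, X_9=1
t=9: X=1, d=2 → birth, X_10=2
t=10: X=2, d=3 → death, X_11=1


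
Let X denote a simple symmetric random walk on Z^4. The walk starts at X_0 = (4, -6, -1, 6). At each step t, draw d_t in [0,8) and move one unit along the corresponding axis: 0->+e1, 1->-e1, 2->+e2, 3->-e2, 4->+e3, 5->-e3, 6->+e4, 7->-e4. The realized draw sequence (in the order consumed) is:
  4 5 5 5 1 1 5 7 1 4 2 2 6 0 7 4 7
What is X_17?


(2, -4, -2, 4)

t=0: X=(4, -6, -1, 6), d=4 → +e3, X_1=(4, -6, 0, 6)
t=1: X=(4, -6, 0, 6), d=5 → -e3, X_2=(4, -6, -1, 6)
t=2: X=(4, -6, -1, 6), d=5 → -e3, X_3=(4, -6, -2, 6)
t=3: X=(4, -6, -2, 6), d=5 → -e3, X_4=(4, -6, -3, 6)
t=4: X=(4, -6, -3, 6), d=1 → -e1, X_5=(3, -6, -3, 6)
t=5: X=(3, -6, -3, 6), d=1 → -e1, X_6=(2, -6, -3, 6)
t=6: X=(2, -6, -3, 6), d=5 → -e3, X_7=(2, -6, -4, 6)
t=7: X=(2, -6, -4, 6), d=7 → -e4, X_8=(2, -6, -4, 5)
t=8: X=(2, -6, -4, 5), d=1 → -e1, X_9=(1, -6, -4, 5)
t=9: X=(1, -6, -4, 5), d=4 → +e3, X_10=(1, -6, -3, 5)
t=10: X=(1, -6, -3, 5), d=2 → +e2, X_11=(1, -5, -3, 5)
t=11: X=(1, -5, -3, 5), d=2 → +e2, X_12=(1, -4, -3, 5)
t=12: X=(1, -4, -3, 5), d=6 → +e4, X_13=(1, -4, -3, 6)
t=13: X=(1, -4, -3, 6), d=0 → +e1, X_14=(2, -4, -3, 6)
t=14: X=(2, -4, -3, 6), d=7 → -e4, X_15=(2, -4, -3, 5)
t=15: X=(2, -4, -3, 5), d=4 → +e3, X_16=(2, -4, -2, 5)
t=16: X=(2, -4, -2, 5), d=7 → -e4, X_17=(2, -4, -2, 4)


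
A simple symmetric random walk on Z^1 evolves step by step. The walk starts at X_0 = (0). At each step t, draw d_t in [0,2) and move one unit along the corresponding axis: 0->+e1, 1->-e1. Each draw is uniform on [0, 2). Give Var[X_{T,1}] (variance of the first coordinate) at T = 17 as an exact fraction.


Outcome values over d=0..1: [1, -1]
Σy = 0, Σy² = 2, M = 2
μ = 0/2 = 0,  σ² = 2/2 − (0)² = 1
Independent increments: Var[X_17] = 17·σ² = 17·(1) = 17

17


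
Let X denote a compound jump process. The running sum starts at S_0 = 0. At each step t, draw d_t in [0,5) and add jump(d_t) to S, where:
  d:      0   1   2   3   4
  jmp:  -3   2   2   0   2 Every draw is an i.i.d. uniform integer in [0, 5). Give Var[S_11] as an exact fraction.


Outcome values over d=0..4: [-3, 2, 2, 0, 2]
Σy = 3, Σy² = 21, M = 5
μ = 3/5 = 3/5,  σ² = 21/5 − (3/5)² = 96/25
Independent increments: Var[S_11] = 11·σ² = 11·(96/25) = 1056/25

1056/25


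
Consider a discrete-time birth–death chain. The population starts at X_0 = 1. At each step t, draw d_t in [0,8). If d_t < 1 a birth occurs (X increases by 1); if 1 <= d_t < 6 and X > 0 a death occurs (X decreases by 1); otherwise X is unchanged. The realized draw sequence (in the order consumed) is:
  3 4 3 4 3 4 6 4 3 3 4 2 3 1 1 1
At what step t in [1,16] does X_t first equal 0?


t=0: X=1, d=3 → death, X_1=0
t=1: X=0, d=4 → hold, X_2=0
t=2: X=0, d=3 → hold, X_3=0
t=3: X=0, d=4 → hold, X_4=0
t=4: X=0, d=3 → hold, X_5=0
t=5: X=0, d=4 → hold, X_6=0
t=6: X=0, d=6 → hold, X_7=0
t=7: X=0, d=4 → hold, X_8=0
t=8: X=0, d=3 → hold, X_9=0
t=9: X=0, d=3 → hold, X_10=0
t=10: X=0, d=4 → hold, X_11=0
t=11: X=0, d=2 → hold, X_12=0
t=12: X=0, d=3 → hold, X_13=0
t=13: X=0, d=1 → hold, X_14=0
t=14: X=0, d=1 → hold, X_15=0
t=15: X=0, d=1 → hold, X_16=0

1


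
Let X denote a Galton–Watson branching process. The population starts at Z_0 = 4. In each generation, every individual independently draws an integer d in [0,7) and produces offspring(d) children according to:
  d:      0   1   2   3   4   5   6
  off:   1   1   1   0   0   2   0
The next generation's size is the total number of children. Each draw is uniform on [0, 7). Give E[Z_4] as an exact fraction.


Outcome values over d=0..6: [1, 1, 1, 0, 0, 2, 0]
Σy = 5, Σy² = 7, M = 7
μ = 5/7 = 5/7,  σ² = 7/7 − (5/7)² = 24/49
E[Z_0] = 4
E[Z_1] = 5/7·E[Z_0] = 20/7
E[Z_2] = 5/7·E[Z_1] = 100/49
E[Z_3] = 5/7·E[Z_2] = 500/343
E[Z_4] = 5/7·E[Z_3] = 2500/2401

2500/2401


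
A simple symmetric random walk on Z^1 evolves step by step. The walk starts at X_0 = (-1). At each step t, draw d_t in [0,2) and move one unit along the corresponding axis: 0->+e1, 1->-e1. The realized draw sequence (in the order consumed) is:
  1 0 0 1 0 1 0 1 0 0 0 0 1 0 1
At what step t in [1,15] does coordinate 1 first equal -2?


t=0: X=(-1), d=1 → -e1, X_1=(-2)
t=1: X=(-2), d=0 → +e1, X_2=(-1)
t=2: X=(-1), d=0 → +e1, X_3=(0)
t=3: X=(0), d=1 → -e1, X_4=(-1)
t=4: X=(-1), d=0 → +e1, X_5=(0)
t=5: X=(0), d=1 → -e1, X_6=(-1)
t=6: X=(-1), d=0 → +e1, X_7=(0)
t=7: X=(0), d=1 → -e1, X_8=(-1)
t=8: X=(-1), d=0 → +e1, X_9=(0)
t=9: X=(0), d=0 → +e1, X_10=(1)
t=10: X=(1), d=0 → +e1, X_11=(2)
t=11: X=(2), d=0 → +e1, X_12=(3)
t=12: X=(3), d=1 → -e1, X_13=(2)
t=13: X=(2), d=0 → +e1, X_14=(3)
t=14: X=(3), d=1 → -e1, X_15=(2)

1


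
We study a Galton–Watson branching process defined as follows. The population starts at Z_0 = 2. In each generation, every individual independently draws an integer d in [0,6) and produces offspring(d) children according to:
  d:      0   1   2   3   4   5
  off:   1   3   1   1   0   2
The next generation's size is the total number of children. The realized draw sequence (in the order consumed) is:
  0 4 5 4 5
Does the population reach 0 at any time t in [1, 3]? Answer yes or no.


no

gen 0: Z_0=2, draws=[0, 4], offspring=[1, 0], Z_1=1
gen 1: Z_1=1, draws=[5], offspring=[2], Z_2=2
gen 2: Z_2=2, draws=[4, 5], offspring=[0, 2], Z_3=2


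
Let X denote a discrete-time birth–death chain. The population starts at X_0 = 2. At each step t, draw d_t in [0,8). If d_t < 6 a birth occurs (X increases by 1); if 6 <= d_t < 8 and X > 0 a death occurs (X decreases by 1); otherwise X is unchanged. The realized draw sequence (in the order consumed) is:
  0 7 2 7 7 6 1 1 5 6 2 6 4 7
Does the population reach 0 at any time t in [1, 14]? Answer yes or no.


yes

t=0: X=2, d=0 → birth, X_1=3
t=1: X=3, d=7 → death, X_2=2
t=2: X=2, d=2 → birth, X_3=3
t=3: X=3, d=7 → death, X_4=2
t=4: X=2, d=7 → death, X_5=1
t=5: X=1, d=6 → death, X_6=0
t=6: X=0, d=1 → birth, X_7=1
t=7: X=1, d=1 → birth, X_8=2
t=8: X=2, d=5 → birth, X_9=3
t=9: X=3, d=6 → death, X_10=2
t=10: X=2, d=2 → birth, X_11=3
t=11: X=3, d=6 → death, X_12=2
t=12: X=2, d=4 → birth, X_13=3
t=13: X=3, d=7 → death, X_14=2


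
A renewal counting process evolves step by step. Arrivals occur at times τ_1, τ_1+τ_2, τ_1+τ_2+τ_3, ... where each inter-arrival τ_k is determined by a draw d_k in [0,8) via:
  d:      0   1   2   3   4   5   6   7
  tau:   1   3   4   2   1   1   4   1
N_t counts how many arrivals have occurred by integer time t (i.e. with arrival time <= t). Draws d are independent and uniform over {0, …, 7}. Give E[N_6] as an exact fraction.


1405/512

Inter-arrival values over d=0..7: [1, 3, 4, 2, 1, 1, 4, 1]
Each d has probability 1/8, so the pmf of τ is: f(1) = 1/2, f(2) = 1/8, f(3) = 1/8, f(4) = 1/4
Renewal equation for m(n) = E[N_n]: condition on τ_1 = k (if k <= n, one arrival plus a fresh copy on the remaining n−k steps): m(n) = F(n) + Σ_{k<=n} f(k)·m(n−k), where F(n) = P(τ <= n) and m(0) = 0
m(1) = F(1) = 1/2
m(2) = F(2) + f(1)·m(1) = 5/8 + 1/2·1/2 = 7/8
m(3) = F(3) + f(1)·m(2) + f(2)·m(1) = 3/4 + 1/2·7/8 + 1/8·1/2 = 5/4
m(4) = F(4) + f(1)·m(3) + f(2)·m(2) + f(3)·m(1) = 1 + 1/2·5/4 + 1/8·7/8 + 1/8·1/2 = 115/64
m(5) = F(5) + f(1)·m(4) + f(2)·m(3) + f(3)·m(2) + f(4)·m(1) = 1 + 1/2·115/64 + 1/8·5/4 + 1/8·7/8 + 1/4·1/2 = 293/128
m(6) = F(6) + f(1)·m(5) + f(2)·m(4) + f(3)·m(3) + f(4)·m(2) = 1 + 1/2·293/128 + 1/8·115/64 + 1/8·5/4 + 1/4·7/8 = 1405/512
E[N_6] = m(6) = 1405/512


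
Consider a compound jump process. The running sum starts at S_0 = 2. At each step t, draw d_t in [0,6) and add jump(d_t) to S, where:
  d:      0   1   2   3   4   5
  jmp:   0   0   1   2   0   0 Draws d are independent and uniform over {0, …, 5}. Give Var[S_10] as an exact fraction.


35/6

Outcome values over d=0..5: [0, 0, 1, 2, 0, 0]
Σy = 3, Σy² = 5, M = 6
μ = 3/6 = 1/2,  σ² = 5/6 − (1/2)² = 7/12
Independent increments: Var[S_10] = 10·σ² = 10·(7/12) = 35/6


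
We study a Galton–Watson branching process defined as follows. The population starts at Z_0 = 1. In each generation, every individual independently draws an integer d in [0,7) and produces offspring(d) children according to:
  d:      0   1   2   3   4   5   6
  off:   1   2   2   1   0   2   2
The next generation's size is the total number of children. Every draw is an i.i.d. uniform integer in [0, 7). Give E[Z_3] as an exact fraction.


Outcome values over d=0..6: [1, 2, 2, 1, 0, 2, 2]
Σy = 10, Σy² = 18, M = 7
μ = 10/7 = 10/7,  σ² = 18/7 − (10/7)² = 26/49
E[Z_0] = 1
E[Z_1] = 10/7·E[Z_0] = 10/7
E[Z_2] = 10/7·E[Z_1] = 100/49
E[Z_3] = 10/7·E[Z_2] = 1000/343

1000/343


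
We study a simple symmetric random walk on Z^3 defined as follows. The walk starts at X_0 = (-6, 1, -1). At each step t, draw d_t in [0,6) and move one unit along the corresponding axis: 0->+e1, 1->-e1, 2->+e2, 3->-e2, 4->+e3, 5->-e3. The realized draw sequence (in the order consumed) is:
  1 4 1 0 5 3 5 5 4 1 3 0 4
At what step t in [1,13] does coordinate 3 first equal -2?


t=0: X=(-6, 1, -1), d=1 → -e1, X_1=(-7, 1, -1)
t=1: X=(-7, 1, -1), d=4 → +e3, X_2=(-7, 1, 0)
t=2: X=(-7, 1, 0), d=1 → -e1, X_3=(-8, 1, 0)
t=3: X=(-8, 1, 0), d=0 → +e1, X_4=(-7, 1, 0)
t=4: X=(-7, 1, 0), d=5 → -e3, X_5=(-7, 1, -1)
t=5: X=(-7, 1, -1), d=3 → -e2, X_6=(-7, 0, -1)
t=6: X=(-7, 0, -1), d=5 → -e3, X_7=(-7, 0, -2)
t=7: X=(-7, 0, -2), d=5 → -e3, X_8=(-7, 0, -3)
t=8: X=(-7, 0, -3), d=4 → +e3, X_9=(-7, 0, -2)
t=9: X=(-7, 0, -2), d=1 → -e1, X_10=(-8, 0, -2)
t=10: X=(-8, 0, -2), d=3 → -e2, X_11=(-8, -1, -2)
t=11: X=(-8, -1, -2), d=0 → +e1, X_12=(-7, -1, -2)
t=12: X=(-7, -1, -2), d=4 → +e3, X_13=(-7, -1, -1)

7


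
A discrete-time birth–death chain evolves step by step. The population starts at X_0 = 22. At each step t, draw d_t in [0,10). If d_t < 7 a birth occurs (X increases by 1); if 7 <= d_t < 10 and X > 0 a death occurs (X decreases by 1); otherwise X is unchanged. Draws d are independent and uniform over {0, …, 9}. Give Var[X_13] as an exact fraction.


273/25

X can drop by at most 1 per step and X_0 = 22 > T = 13, so X_t >= 22 − t >= 9 > 0 for every t <= 13: the floor at 0 (the 'and X > 0' condition) never binds. Hence X_13 = X_0 + Σ_{t<13} Y_t with i.i.d. increments Y_t = y(d_t) ∈ {+1, −1, 0}.
Outcome values over d=0..9: [1, 1, 1, 1, 1, 1, 1, -1, -1, -1]
Σy = 4, Σy² = 10, M = 10
μ = 4/10 = 2/5,  σ² = 10/10 − (2/5)² = 21/25
Independent increments: Var[X_13] = 13·σ² = 13·(21/25) = 273/25


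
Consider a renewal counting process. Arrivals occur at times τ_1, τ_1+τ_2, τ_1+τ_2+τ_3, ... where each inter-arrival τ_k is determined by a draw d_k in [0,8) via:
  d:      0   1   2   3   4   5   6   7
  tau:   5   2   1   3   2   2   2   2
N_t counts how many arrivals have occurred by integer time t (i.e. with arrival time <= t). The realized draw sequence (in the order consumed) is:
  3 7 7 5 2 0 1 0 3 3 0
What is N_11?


5

draw d_1=3: τ_1=3, arrival time A_1=3
draw d_2=7: τ_2=2, arrival time A_2=5
draw d_3=7: τ_3=2, arrival time A_3=7
draw d_4=5: τ_4=2, arrival time A_4=9
draw d_5=2: τ_5=1, arrival time A_5=10
draw d_6=0: τ_6=5, arrival time A_6=15
draw d_7=1: τ_7=2, arrival time A_7=17
draw d_8=0: τ_8=5, arrival time A_8=22
draw d_9=3: τ_9=3, arrival time A_9=25
draw d_10=3: τ_10=3, arrival time A_10=28
draw d_11=0: τ_11=5, arrival time A_11=33
N_t over t=0..11: 0:0 1:0 2:0 3:1 4:1 5:2 6:2 7:3 8:3 9:4 10:5 11:5


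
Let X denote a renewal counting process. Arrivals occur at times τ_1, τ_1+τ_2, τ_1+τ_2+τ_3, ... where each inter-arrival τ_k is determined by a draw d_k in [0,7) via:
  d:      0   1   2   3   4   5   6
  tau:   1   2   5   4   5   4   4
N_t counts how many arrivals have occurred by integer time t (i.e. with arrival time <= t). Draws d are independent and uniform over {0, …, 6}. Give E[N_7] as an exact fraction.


1335447/823543

Inter-arrival values over d=0..6: [1, 2, 5, 4, 5, 4, 4]
Each d has probability 1/7, so the pmf of τ is: f(1) = 1/7, f(2) = 1/7, f(4) = 3/7, f(5) = 2/7
Renewal equation for m(n) = E[N_n]: condition on τ_1 = k (if k <= n, one arrival plus a fresh copy on the remaining n−k steps): m(n) = F(n) + Σ_{k<=n} f(k)·m(n−k), where F(n) = P(τ <= n) and m(0) = 0
m(1) = F(1) = 1/7
m(2) = F(2) + f(1)·m(1) = 2/7 + 1/7·1/7 = 15/49
m(3) = F(3) + f(1)·m(2) + f(2)·m(1) = 2/7 + 1/7·15/49 + 1/7·1/7 = 120/343
m(4) = F(4) + f(1)·m(3) + f(2)·m(2) = 5/7 + 1/7·120/343 + 1/7·15/49 = 1940/2401
m(5) = F(5) + f(1)·m(4) + f(2)·m(3) + f(4)·m(1) = 1 + 1/7·1940/2401 + 1/7·120/343 + 3/7·1/7 = 20616/16807
m(6) = F(6) + f(1)·m(5) + f(2)·m(4) + f(4)·m(2) + f(5)·m(1) = 1 + 1/7·20616/16807 + 1/7·1940/2401 + 3/7·15/49 + 2/7·1/7 = 172082/117649
m(7) = F(7) + f(1)·m(6) + f(2)·m(5) + f(4)·m(3) + f(5)·m(2) = 1 + 1/7·172082/117649 + 1/7·20616/16807 + 3/7·120/343 + 2/7·15/49 = 1335447/823543
E[N_7] = m(7) = 1335447/823543


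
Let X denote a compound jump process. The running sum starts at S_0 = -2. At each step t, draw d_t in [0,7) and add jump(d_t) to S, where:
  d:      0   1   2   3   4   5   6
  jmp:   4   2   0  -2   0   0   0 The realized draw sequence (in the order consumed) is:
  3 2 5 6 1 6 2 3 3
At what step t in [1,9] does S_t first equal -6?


9

t=0: S=-2, d=3, jump=-2, S_1=-4
t=1: S=-4, d=2, jump=0, S_2=-4
t=2: S=-4, d=5, jump=0, S_3=-4
t=3: S=-4, d=6, jump=0, S_4=-4
t=4: S=-4, d=1, jump=2, S_5=-2
t=5: S=-2, d=6, jump=0, S_6=-2
t=6: S=-2, d=2, jump=0, S_7=-2
t=7: S=-2, d=3, jump=-2, S_8=-4
t=8: S=-4, d=3, jump=-2, S_9=-6


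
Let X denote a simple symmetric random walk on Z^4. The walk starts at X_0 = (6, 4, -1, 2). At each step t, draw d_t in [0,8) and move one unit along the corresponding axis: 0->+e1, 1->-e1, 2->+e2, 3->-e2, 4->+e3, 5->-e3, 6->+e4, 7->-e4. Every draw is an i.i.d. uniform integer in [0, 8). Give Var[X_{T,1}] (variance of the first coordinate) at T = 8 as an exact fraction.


2

Outcome values over d=0..7: [1, -1, 0, 0, 0, 0, 0, 0]
Σy = 0, Σy² = 2, M = 8
μ = 0/8 = 0,  σ² = 2/8 − (0)² = 1/4
Independent increments: Var[X_8] = 8·σ² = 8·(1/4) = 2


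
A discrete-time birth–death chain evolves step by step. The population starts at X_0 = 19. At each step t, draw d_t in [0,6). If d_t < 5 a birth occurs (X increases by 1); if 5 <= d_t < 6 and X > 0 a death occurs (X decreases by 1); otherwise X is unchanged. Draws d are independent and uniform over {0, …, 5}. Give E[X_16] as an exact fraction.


X can drop by at most 1 per step and X_0 = 19 > T = 16, so X_t >= 19 − t >= 3 > 0 for every t <= 16: the floor at 0 (the 'and X > 0' condition) never binds. Hence X_16 = X_0 + Σ_{t<16} Y_t with i.i.d. increments Y_t = y(d_t) ∈ {+1, −1, 0}.
Outcome values over d=0..5: [1, 1, 1, 1, 1, -1]
Σy = 4, Σy² = 6, M = 6
μ = 4/6 = 2/3,  σ² = 6/6 − (2/3)² = 5/9
E[X_16] = 19 + 16·(2/3) = 89/3

89/3


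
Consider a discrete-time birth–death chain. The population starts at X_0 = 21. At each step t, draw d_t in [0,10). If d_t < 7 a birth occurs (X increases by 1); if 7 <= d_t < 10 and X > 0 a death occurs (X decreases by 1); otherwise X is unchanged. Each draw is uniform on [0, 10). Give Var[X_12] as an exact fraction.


X can drop by at most 1 per step and X_0 = 21 > T = 12, so X_t >= 21 − t >= 9 > 0 for every t <= 12: the floor at 0 (the 'and X > 0' condition) never binds. Hence X_12 = X_0 + Σ_{t<12} Y_t with i.i.d. increments Y_t = y(d_t) ∈ {+1, −1, 0}.
Outcome values over d=0..9: [1, 1, 1, 1, 1, 1, 1, -1, -1, -1]
Σy = 4, Σy² = 10, M = 10
μ = 4/10 = 2/5,  σ² = 10/10 − (2/5)² = 21/25
Independent increments: Var[X_12] = 12·σ² = 12·(21/25) = 252/25

252/25


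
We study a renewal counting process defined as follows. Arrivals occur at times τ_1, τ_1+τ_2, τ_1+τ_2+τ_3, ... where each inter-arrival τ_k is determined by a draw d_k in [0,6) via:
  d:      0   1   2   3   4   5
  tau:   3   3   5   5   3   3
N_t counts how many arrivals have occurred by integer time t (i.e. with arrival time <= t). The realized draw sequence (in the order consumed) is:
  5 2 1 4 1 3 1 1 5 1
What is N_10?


draw d_1=5: τ_1=3, arrival time A_1=3
draw d_2=2: τ_2=5, arrival time A_2=8
draw d_3=1: τ_3=3, arrival time A_3=11
draw d_4=4: τ_4=3, arrival time A_4=14
draw d_5=1: τ_5=3, arrival time A_5=17
draw d_6=3: τ_6=5, arrival time A_6=22
draw d_7=1: τ_7=3, arrival time A_7=25
draw d_8=1: τ_8=3, arrival time A_8=28
draw d_9=5: τ_9=3, arrival time A_9=31
draw d_10=1: τ_10=3, arrival time A_10=34
N_t over t=0..10: 0:0 1:0 2:0 3:1 4:1 5:1 6:1 7:1 8:2 9:2 10:2

2


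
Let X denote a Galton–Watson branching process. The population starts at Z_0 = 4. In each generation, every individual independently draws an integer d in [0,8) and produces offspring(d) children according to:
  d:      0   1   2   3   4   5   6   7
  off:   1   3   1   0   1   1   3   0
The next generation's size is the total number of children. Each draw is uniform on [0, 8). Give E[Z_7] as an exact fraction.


78125/4096

Outcome values over d=0..7: [1, 3, 1, 0, 1, 1, 3, 0]
Σy = 10, Σy² = 22, M = 8
μ = 10/8 = 5/4,  σ² = 22/8 − (5/4)² = 19/16
E[Z_0] = 4
E[Z_1] = 5/4·E[Z_0] = 5
E[Z_2] = 5/4·E[Z_1] = 25/4
E[Z_3] = 5/4·E[Z_2] = 125/16
E[Z_4] = 5/4·E[Z_3] = 625/64
E[Z_5] = 5/4·E[Z_4] = 3125/256
E[Z_6] = 5/4·E[Z_5] = 15625/1024
E[Z_7] = 5/4·E[Z_6] = 78125/4096


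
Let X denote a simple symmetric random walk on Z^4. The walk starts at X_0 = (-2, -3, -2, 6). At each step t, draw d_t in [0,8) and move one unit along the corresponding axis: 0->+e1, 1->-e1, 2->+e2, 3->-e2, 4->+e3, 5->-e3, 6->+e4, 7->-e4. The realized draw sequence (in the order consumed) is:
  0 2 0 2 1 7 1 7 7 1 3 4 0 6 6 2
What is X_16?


(-2, -1, -1, 5)

t=0: X=(-2, -3, -2, 6), d=0 → +e1, X_1=(-1, -3, -2, 6)
t=1: X=(-1, -3, -2, 6), d=2 → +e2, X_2=(-1, -2, -2, 6)
t=2: X=(-1, -2, -2, 6), d=0 → +e1, X_3=(0, -2, -2, 6)
t=3: X=(0, -2, -2, 6), d=2 → +e2, X_4=(0, -1, -2, 6)
t=4: X=(0, -1, -2, 6), d=1 → -e1, X_5=(-1, -1, -2, 6)
t=5: X=(-1, -1, -2, 6), d=7 → -e4, X_6=(-1, -1, -2, 5)
t=6: X=(-1, -1, -2, 5), d=1 → -e1, X_7=(-2, -1, -2, 5)
t=7: X=(-2, -1, -2, 5), d=7 → -e4, X_8=(-2, -1, -2, 4)
t=8: X=(-2, -1, -2, 4), d=7 → -e4, X_9=(-2, -1, -2, 3)
t=9: X=(-2, -1, -2, 3), d=1 → -e1, X_10=(-3, -1, -2, 3)
t=10: X=(-3, -1, -2, 3), d=3 → -e2, X_11=(-3, -2, -2, 3)
t=11: X=(-3, -2, -2, 3), d=4 → +e3, X_12=(-3, -2, -1, 3)
t=12: X=(-3, -2, -1, 3), d=0 → +e1, X_13=(-2, -2, -1, 3)
t=13: X=(-2, -2, -1, 3), d=6 → +e4, X_14=(-2, -2, -1, 4)
t=14: X=(-2, -2, -1, 4), d=6 → +e4, X_15=(-2, -2, -1, 5)
t=15: X=(-2, -2, -1, 5), d=2 → +e2, X_16=(-2, -1, -1, 5)


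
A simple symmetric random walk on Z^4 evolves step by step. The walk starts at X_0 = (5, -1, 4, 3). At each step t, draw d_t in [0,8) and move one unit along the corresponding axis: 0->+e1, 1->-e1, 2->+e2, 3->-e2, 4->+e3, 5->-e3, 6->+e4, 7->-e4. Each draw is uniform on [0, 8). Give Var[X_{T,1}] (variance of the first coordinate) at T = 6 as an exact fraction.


3/2

Outcome values over d=0..7: [1, -1, 0, 0, 0, 0, 0, 0]
Σy = 0, Σy² = 2, M = 8
μ = 0/8 = 0,  σ² = 2/8 − (0)² = 1/4
Independent increments: Var[X_6] = 6·σ² = 6·(1/4) = 3/2


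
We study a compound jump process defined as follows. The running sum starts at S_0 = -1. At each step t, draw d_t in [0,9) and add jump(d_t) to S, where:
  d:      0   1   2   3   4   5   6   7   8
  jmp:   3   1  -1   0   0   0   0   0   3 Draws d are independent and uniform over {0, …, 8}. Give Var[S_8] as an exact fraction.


Outcome values over d=0..8: [3, 1, -1, 0, 0, 0, 0, 0, 3]
Σy = 6, Σy² = 20, M = 9
μ = 6/9 = 2/3,  σ² = 20/9 − (2/3)² = 16/9
Independent increments: Var[S_8] = 8·σ² = 8·(16/9) = 128/9

128/9


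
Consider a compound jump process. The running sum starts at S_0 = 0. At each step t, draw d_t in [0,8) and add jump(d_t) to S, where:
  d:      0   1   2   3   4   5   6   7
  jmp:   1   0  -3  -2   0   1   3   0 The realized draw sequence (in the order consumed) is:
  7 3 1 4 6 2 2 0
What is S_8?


-4

t=0: S=0, d=7, jump=0, S_1=0
t=1: S=0, d=3, jump=-2, S_2=-2
t=2: S=-2, d=1, jump=0, S_3=-2
t=3: S=-2, d=4, jump=0, S_4=-2
t=4: S=-2, d=6, jump=3, S_5=1
t=5: S=1, d=2, jump=-3, S_6=-2
t=6: S=-2, d=2, jump=-3, S_7=-5
t=7: S=-5, d=0, jump=1, S_8=-4


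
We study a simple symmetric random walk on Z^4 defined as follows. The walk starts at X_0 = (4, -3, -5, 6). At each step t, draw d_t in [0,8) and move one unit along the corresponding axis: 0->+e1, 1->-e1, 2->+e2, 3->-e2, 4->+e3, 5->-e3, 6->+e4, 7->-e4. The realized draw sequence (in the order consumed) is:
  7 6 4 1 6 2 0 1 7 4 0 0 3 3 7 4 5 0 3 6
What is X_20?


(6, -5, -3, 6)

t=0: X=(4, -3, -5, 6), d=7 → -e4, X_1=(4, -3, -5, 5)
t=1: X=(4, -3, -5, 5), d=6 → +e4, X_2=(4, -3, -5, 6)
t=2: X=(4, -3, -5, 6), d=4 → +e3, X_3=(4, -3, -4, 6)
t=3: X=(4, -3, -4, 6), d=1 → -e1, X_4=(3, -3, -4, 6)
t=4: X=(3, -3, -4, 6), d=6 → +e4, X_5=(3, -3, -4, 7)
t=5: X=(3, -3, -4, 7), d=2 → +e2, X_6=(3, -2, -4, 7)
t=6: X=(3, -2, -4, 7), d=0 → +e1, X_7=(4, -2, -4, 7)
t=7: X=(4, -2, -4, 7), d=1 → -e1, X_8=(3, -2, -4, 7)
t=8: X=(3, -2, -4, 7), d=7 → -e4, X_9=(3, -2, -4, 6)
t=9: X=(3, -2, -4, 6), d=4 → +e3, X_10=(3, -2, -3, 6)
t=10: X=(3, -2, -3, 6), d=0 → +e1, X_11=(4, -2, -3, 6)
t=11: X=(4, -2, -3, 6), d=0 → +e1, X_12=(5, -2, -3, 6)
t=12: X=(5, -2, -3, 6), d=3 → -e2, X_13=(5, -3, -3, 6)
t=13: X=(5, -3, -3, 6), d=3 → -e2, X_14=(5, -4, -3, 6)
t=14: X=(5, -4, -3, 6), d=7 → -e4, X_15=(5, -4, -3, 5)
t=15: X=(5, -4, -3, 5), d=4 → +e3, X_16=(5, -4, -2, 5)
t=16: X=(5, -4, -2, 5), d=5 → -e3, X_17=(5, -4, -3, 5)
t=17: X=(5, -4, -3, 5), d=0 → +e1, X_18=(6, -4, -3, 5)
t=18: X=(6, -4, -3, 5), d=3 → -e2, X_19=(6, -5, -3, 5)
t=19: X=(6, -5, -3, 5), d=6 → +e4, X_20=(6, -5, -3, 6)


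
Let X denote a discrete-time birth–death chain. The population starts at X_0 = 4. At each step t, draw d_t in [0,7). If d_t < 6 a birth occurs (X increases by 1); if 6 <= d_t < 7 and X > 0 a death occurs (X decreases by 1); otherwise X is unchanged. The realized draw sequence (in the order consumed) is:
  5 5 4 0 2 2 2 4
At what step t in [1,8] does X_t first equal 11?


7

t=0: X=4, d=5 → birth, X_1=5
t=1: X=5, d=5 → birth, X_2=6
t=2: X=6, d=4 → birth, X_3=7
t=3: X=7, d=0 → birth, X_4=8
t=4: X=8, d=2 → birth, X_5=9
t=5: X=9, d=2 → birth, X_6=10
t=6: X=10, d=2 → birth, X_7=11
t=7: X=11, d=4 → birth, X_8=12


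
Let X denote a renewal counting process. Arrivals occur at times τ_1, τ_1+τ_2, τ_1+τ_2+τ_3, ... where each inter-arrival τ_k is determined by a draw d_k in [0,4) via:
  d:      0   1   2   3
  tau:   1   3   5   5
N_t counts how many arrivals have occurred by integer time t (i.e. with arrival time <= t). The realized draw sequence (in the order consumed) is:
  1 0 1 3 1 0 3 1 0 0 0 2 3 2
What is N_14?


draw d_1=1: τ_1=3, arrival time A_1=3
draw d_2=0: τ_2=1, arrival time A_2=4
draw d_3=1: τ_3=3, arrival time A_3=7
draw d_4=3: τ_4=5, arrival time A_4=12
draw d_5=1: τ_5=3, arrival time A_5=15
draw d_6=0: τ_6=1, arrival time A_6=16
draw d_7=3: τ_7=5, arrival time A_7=21
draw d_8=1: τ_8=3, arrival time A_8=24
draw d_9=0: τ_9=1, arrival time A_9=25
draw d_10=0: τ_10=1, arrival time A_10=26
draw d_11=0: τ_11=1, arrival time A_11=27
draw d_12=2: τ_12=5, arrival time A_12=32
draw d_13=3: τ_13=5, arrival time A_13=37
draw d_14=2: τ_14=5, arrival time A_14=42
N_t over t=0..14: 0:0 1:0 2:0 3:1 4:2 5:2 6:2 7:3 8:3 9:3 10:3 11:3 12:4 13:4 14:4

4


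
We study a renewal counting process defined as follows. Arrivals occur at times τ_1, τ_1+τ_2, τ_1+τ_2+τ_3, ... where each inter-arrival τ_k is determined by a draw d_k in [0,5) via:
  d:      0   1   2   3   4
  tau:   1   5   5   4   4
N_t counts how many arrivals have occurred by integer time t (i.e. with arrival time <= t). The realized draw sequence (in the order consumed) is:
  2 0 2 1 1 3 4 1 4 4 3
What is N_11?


3

draw d_1=2: τ_1=5, arrival time A_1=5
draw d_2=0: τ_2=1, arrival time A_2=6
draw d_3=2: τ_3=5, arrival time A_3=11
draw d_4=1: τ_4=5, arrival time A_4=16
draw d_5=1: τ_5=5, arrival time A_5=21
draw d_6=3: τ_6=4, arrival time A_6=25
draw d_7=4: τ_7=4, arrival time A_7=29
draw d_8=1: τ_8=5, arrival time A_8=34
draw d_9=4: τ_9=4, arrival time A_9=38
draw d_10=4: τ_10=4, arrival time A_10=42
draw d_11=3: τ_11=4, arrival time A_11=46
N_t over t=0..11: 0:0 1:0 2:0 3:0 4:0 5:1 6:2 7:2 8:2 9:2 10:2 11:3


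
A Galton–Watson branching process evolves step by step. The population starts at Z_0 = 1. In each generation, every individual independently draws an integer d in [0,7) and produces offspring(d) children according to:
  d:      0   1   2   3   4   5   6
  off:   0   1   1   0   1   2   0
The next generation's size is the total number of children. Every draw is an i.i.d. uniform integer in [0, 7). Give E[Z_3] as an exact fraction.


125/343

Outcome values over d=0..6: [0, 1, 1, 0, 1, 2, 0]
Σy = 5, Σy² = 7, M = 7
μ = 5/7 = 5/7,  σ² = 7/7 − (5/7)² = 24/49
E[Z_0] = 1
E[Z_1] = 5/7·E[Z_0] = 5/7
E[Z_2] = 5/7·E[Z_1] = 25/49
E[Z_3] = 5/7·E[Z_2] = 125/343


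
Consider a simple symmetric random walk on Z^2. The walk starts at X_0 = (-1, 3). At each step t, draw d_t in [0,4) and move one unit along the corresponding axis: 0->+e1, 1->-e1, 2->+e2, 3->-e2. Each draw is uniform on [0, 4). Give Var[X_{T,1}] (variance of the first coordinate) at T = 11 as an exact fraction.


Outcome values over d=0..3: [1, -1, 0, 0]
Σy = 0, Σy² = 2, M = 4
μ = 0/4 = 0,  σ² = 2/4 − (0)² = 1/2
Independent increments: Var[X_11] = 11·σ² = 11·(1/2) = 11/2

11/2


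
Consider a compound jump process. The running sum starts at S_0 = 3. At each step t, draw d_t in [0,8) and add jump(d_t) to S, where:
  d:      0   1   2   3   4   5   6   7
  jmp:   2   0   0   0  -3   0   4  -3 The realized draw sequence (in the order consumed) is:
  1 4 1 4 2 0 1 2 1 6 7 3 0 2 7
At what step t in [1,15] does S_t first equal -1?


6

t=0: S=3, d=1, jump=0, S_1=3
t=1: S=3, d=4, jump=-3, S_2=0
t=2: S=0, d=1, jump=0, S_3=0
t=3: S=0, d=4, jump=-3, S_4=-3
t=4: S=-3, d=2, jump=0, S_5=-3
t=5: S=-3, d=0, jump=2, S_6=-1
t=6: S=-1, d=1, jump=0, S_7=-1
t=7: S=-1, d=2, jump=0, S_8=-1
t=8: S=-1, d=1, jump=0, S_9=-1
t=9: S=-1, d=6, jump=4, S_10=3
t=10: S=3, d=7, jump=-3, S_11=0
t=11: S=0, d=3, jump=0, S_12=0
t=12: S=0, d=0, jump=2, S_13=2
t=13: S=2, d=2, jump=0, S_14=2
t=14: S=2, d=7, jump=-3, S_15=-1


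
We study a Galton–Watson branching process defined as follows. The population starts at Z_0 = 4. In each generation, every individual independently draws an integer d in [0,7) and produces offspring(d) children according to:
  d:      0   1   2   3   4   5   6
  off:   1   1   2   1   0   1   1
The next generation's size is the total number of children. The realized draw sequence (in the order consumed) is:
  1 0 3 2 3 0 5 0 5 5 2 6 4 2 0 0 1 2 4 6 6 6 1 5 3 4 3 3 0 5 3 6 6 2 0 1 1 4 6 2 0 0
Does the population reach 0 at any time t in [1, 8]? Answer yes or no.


no

gen 0: Z_0=4, draws=[1, 0, 3, 2], offspring=[1, 1, 1, 2], Z_1=5
gen 1: Z_1=5, draws=[3, 0, 5, 0, 5], offspring=[1, 1, 1, 1, 1], Z_2=5
gen 2: Z_2=5, draws=[5, 2, 6, 4, 2], offspring=[1, 2, 1, 0, 2], Z_3=6
gen 3: Z_3=6, draws=[0, 0, 1, 2, 4, 6], offspring=[1, 1, 1, 2, 0, 1], Z_4=6
gen 4: Z_4=6, draws=[6, 6, 1, 5, 3, 4], offspring=[1, 1, 1, 1, 1, 0], Z_5=5
gen 5: Z_5=5, draws=[3, 3, 0, 5, 3], offspring=[1, 1, 1, 1, 1], Z_6=5
gen 6: Z_6=5, draws=[6, 6, 2, 0, 1], offspring=[1, 1, 2, 1, 1], Z_7=6
gen 7: Z_7=6, draws=[1, 4, 6, 2, 0, 0], offspring=[1, 0, 1, 2, 1, 1], Z_8=6


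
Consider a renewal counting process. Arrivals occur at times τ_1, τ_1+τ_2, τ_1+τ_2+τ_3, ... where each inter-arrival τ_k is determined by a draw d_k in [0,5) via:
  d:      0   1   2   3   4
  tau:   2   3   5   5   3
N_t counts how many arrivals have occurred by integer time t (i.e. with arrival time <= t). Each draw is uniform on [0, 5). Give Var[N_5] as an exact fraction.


4/25

Inter-arrival values over d=0..4: [2, 3, 5, 5, 3]
Each d has probability 1/5, so the pmf of τ is: f(2) = 1/5, f(3) = 2/5, f(5) = 2/5
Let p_n(j) = P(N_n = j), with p_0 = [1]. Condition on τ_1: p_n(0) = P(τ > n), and for j >= 1, p_n(j) = Σ_{k<=n} f(k)·p_{n−k}(j−1)
p_1 = [1]  (j = 0)
p_2 = [4/5, 1/5]  (j = 0..1)
p_3 = [2/5, 3/5]  (j = 0..1)
p_4 = [2/5, 14/25, 1/25]  (j = 0..2)
p_5 = [0, 4/5, 1/5]  (j = 0..2)
E[N_5] = Σ j·p_5(j) = 6/5;  E[N_5²] = Σ j²·p_5(j) = 8/5
Var[N_5] = 8/5 − (6/5)² = 4/25


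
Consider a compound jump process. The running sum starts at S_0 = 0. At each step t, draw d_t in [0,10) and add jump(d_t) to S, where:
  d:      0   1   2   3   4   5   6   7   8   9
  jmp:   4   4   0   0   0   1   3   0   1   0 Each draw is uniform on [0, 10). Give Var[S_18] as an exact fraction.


Outcome values over d=0..9: [4, 4, 0, 0, 0, 1, 3, 0, 1, 0]
Σy = 13, Σy² = 43, M = 10
μ = 13/10 = 13/10,  σ² = 43/10 − (13/10)² = 261/100
Independent increments: Var[S_18] = 18·σ² = 18·(261/100) = 2349/50

2349/50


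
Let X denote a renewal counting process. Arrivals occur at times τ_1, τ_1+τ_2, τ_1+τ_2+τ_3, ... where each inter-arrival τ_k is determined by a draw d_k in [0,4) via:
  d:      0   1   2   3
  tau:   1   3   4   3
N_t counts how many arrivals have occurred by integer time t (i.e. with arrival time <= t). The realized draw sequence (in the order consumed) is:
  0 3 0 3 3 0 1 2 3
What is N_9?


4

draw d_1=0: τ_1=1, arrival time A_1=1
draw d_2=3: τ_2=3, arrival time A_2=4
draw d_3=0: τ_3=1, arrival time A_3=5
draw d_4=3: τ_4=3, arrival time A_4=8
draw d_5=3: τ_5=3, arrival time A_5=11
draw d_6=0: τ_6=1, arrival time A_6=12
draw d_7=1: τ_7=3, arrival time A_7=15
draw d_8=2: τ_8=4, arrival time A_8=19
draw d_9=3: τ_9=3, arrival time A_9=22
N_t over t=0..9: 0:0 1:1 2:1 3:1 4:2 5:3 6:3 7:3 8:4 9:4


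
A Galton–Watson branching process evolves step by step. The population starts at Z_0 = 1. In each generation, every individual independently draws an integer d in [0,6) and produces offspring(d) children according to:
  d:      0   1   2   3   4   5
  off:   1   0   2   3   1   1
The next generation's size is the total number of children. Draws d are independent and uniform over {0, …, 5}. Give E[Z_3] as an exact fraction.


Outcome values over d=0..5: [1, 0, 2, 3, 1, 1]
Σy = 8, Σy² = 16, M = 6
μ = 8/6 = 4/3,  σ² = 16/6 − (4/3)² = 8/9
E[Z_0] = 1
E[Z_1] = 4/3·E[Z_0] = 4/3
E[Z_2] = 4/3·E[Z_1] = 16/9
E[Z_3] = 4/3·E[Z_2] = 64/27

64/27


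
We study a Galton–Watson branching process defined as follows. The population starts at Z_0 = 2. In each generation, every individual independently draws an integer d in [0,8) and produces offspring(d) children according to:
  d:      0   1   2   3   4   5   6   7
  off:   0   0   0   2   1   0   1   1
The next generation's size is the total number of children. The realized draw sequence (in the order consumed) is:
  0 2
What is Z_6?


0

gen 0: Z_0=2, draws=[0, 2], offspring=[0, 0], Z_1=0
gen 1: Z_1=0, draws=[], offspring=[], Z_2=0
gen 2: Z_2=0, draws=[], offspring=[], Z_3=0
gen 3: Z_3=0, draws=[], offspring=[], Z_4=0
gen 4: Z_4=0, draws=[], offspring=[], Z_5=0
gen 5: Z_5=0, draws=[], offspring=[], Z_6=0


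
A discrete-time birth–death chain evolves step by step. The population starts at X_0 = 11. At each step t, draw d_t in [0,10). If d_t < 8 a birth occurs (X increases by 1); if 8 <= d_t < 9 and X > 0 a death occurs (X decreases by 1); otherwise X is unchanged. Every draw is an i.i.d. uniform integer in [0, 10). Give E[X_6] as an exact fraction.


76/5

X can drop by at most 1 per step and X_0 = 11 > T = 6, so X_t >= 11 − t >= 5 > 0 for every t <= 6: the floor at 0 (the 'and X > 0' condition) never binds. Hence X_6 = X_0 + Σ_{t<6} Y_t with i.i.d. increments Y_t = y(d_t) ∈ {+1, −1, 0}.
Outcome values over d=0..9: [1, 1, 1, 1, 1, 1, 1, 1, -1, 0]
Σy = 7, Σy² = 9, M = 10
μ = 7/10 = 7/10,  σ² = 9/10 − (7/10)² = 41/100
E[X_6] = 11 + 6·(7/10) = 76/5


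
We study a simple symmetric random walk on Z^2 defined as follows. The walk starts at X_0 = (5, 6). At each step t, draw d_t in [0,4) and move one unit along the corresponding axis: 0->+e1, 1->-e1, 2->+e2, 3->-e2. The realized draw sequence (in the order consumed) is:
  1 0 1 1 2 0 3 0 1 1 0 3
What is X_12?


t=0: X=(5, 6), d=1 → -e1, X_1=(4, 6)
t=1: X=(4, 6), d=0 → +e1, X_2=(5, 6)
t=2: X=(5, 6), d=1 → -e1, X_3=(4, 6)
t=3: X=(4, 6), d=1 → -e1, X_4=(3, 6)
t=4: X=(3, 6), d=2 → +e2, X_5=(3, 7)
t=5: X=(3, 7), d=0 → +e1, X_6=(4, 7)
t=6: X=(4, 7), d=3 → -e2, X_7=(4, 6)
t=7: X=(4, 6), d=0 → +e1, X_8=(5, 6)
t=8: X=(5, 6), d=1 → -e1, X_9=(4, 6)
t=9: X=(4, 6), d=1 → -e1, X_10=(3, 6)
t=10: X=(3, 6), d=0 → +e1, X_11=(4, 6)
t=11: X=(4, 6), d=3 → -e2, X_12=(4, 5)

(4, 5)


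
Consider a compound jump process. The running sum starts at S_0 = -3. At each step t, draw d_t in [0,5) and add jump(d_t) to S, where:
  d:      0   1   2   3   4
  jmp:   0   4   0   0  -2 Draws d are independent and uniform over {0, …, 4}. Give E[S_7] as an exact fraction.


-1/5

Outcome values over d=0..4: [0, 4, 0, 0, -2]
Σy = 2, Σy² = 20, M = 5
μ = 2/5 = 2/5,  σ² = 20/5 − (2/5)² = 96/25
E[S_7] = -3 + 7·(2/5) = -1/5


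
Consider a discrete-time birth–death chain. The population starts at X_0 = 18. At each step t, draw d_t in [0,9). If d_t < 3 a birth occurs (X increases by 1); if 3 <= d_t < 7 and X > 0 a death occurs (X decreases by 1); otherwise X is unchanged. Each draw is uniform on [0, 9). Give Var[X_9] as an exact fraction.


62/9

X can drop by at most 1 per step and X_0 = 18 > T = 9, so X_t >= 18 − t >= 9 > 0 for every t <= 9: the floor at 0 (the 'and X > 0' condition) never binds. Hence X_9 = X_0 + Σ_{t<9} Y_t with i.i.d. increments Y_t = y(d_t) ∈ {+1, −1, 0}.
Outcome values over d=0..8: [1, 1, 1, -1, -1, -1, -1, 0, 0]
Σy = -1, Σy² = 7, M = 9
μ = -1/9 = -1/9,  σ² = 7/9 − (-1/9)² = 62/81
Independent increments: Var[X_9] = 9·σ² = 9·(62/81) = 62/9


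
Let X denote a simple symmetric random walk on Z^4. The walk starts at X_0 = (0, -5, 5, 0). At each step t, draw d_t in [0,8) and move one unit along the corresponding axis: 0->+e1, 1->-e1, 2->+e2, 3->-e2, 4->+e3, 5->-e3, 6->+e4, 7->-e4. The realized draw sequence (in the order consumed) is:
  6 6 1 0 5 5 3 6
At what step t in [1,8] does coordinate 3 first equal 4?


t=0: X=(0, -5, 5, 0), d=6 → +e4, X_1=(0, -5, 5, 1)
t=1: X=(0, -5, 5, 1), d=6 → +e4, X_2=(0, -5, 5, 2)
t=2: X=(0, -5, 5, 2), d=1 → -e1, X_3=(-1, -5, 5, 2)
t=3: X=(-1, -5, 5, 2), d=0 → +e1, X_4=(0, -5, 5, 2)
t=4: X=(0, -5, 5, 2), d=5 → -e3, X_5=(0, -5, 4, 2)
t=5: X=(0, -5, 4, 2), d=5 → -e3, X_6=(0, -5, 3, 2)
t=6: X=(0, -5, 3, 2), d=3 → -e2, X_7=(0, -6, 3, 2)
t=7: X=(0, -6, 3, 2), d=6 → +e4, X_8=(0, -6, 3, 3)

5


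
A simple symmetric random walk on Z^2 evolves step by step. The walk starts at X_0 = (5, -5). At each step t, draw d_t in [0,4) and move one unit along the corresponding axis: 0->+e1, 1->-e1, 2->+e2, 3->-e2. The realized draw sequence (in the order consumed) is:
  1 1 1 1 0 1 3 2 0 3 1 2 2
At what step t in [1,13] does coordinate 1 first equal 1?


t=0: X=(5, -5), d=1 → -e1, X_1=(4, -5)
t=1: X=(4, -5), d=1 → -e1, X_2=(3, -5)
t=2: X=(3, -5), d=1 → -e1, X_3=(2, -5)
t=3: X=(2, -5), d=1 → -e1, X_4=(1, -5)
t=4: X=(1, -5), d=0 → +e1, X_5=(2, -5)
t=5: X=(2, -5), d=1 → -e1, X_6=(1, -5)
t=6: X=(1, -5), d=3 → -e2, X_7=(1, -6)
t=7: X=(1, -6), d=2 → +e2, X_8=(1, -5)
t=8: X=(1, -5), d=0 → +e1, X_9=(2, -5)
t=9: X=(2, -5), d=3 → -e2, X_10=(2, -6)
t=10: X=(2, -6), d=1 → -e1, X_11=(1, -6)
t=11: X=(1, -6), d=2 → +e2, X_12=(1, -5)
t=12: X=(1, -5), d=2 → +e2, X_13=(1, -4)

4


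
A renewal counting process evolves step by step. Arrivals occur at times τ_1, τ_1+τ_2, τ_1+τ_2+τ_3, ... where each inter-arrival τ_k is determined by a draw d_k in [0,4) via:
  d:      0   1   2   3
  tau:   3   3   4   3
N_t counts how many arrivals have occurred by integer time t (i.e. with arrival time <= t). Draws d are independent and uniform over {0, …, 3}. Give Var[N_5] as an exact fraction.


0

Inter-arrival values over d=0..3: [3, 3, 4, 3]
Each d has probability 1/4, so the pmf of τ is: f(3) = 3/4, f(4) = 1/4
Let p_n(j) = P(N_n = j), with p_0 = [1]. Condition on τ_1: p_n(0) = P(τ > n), and for j >= 1, p_n(j) = Σ_{k<=n} f(k)·p_{n−k}(j−1)
p_1 = [1]  (j = 0)
p_2 = [1]  (j = 0)
p_3 = [1/4, 3/4]  (j = 0..1)
p_4 = [0, 1]  (j = 0..1)
p_5 = [0, 1]  (j = 0..1)
E[N_5] = Σ j·p_5(j) = 1;  E[N_5²] = Σ j²·p_5(j) = 1
Var[N_5] = 1 − (1)² = 0


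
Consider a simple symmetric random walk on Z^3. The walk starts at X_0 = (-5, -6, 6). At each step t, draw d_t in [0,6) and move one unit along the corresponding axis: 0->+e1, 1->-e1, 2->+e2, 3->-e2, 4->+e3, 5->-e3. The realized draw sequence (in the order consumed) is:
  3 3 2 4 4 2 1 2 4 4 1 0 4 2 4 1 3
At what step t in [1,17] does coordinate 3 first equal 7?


4

t=0: X=(-5, -6, 6), d=3 → -e2, X_1=(-5, -7, 6)
t=1: X=(-5, -7, 6), d=3 → -e2, X_2=(-5, -8, 6)
t=2: X=(-5, -8, 6), d=2 → +e2, X_3=(-5, -7, 6)
t=3: X=(-5, -7, 6), d=4 → +e3, X_4=(-5, -7, 7)
t=4: X=(-5, -7, 7), d=4 → +e3, X_5=(-5, -7, 8)
t=5: X=(-5, -7, 8), d=2 → +e2, X_6=(-5, -6, 8)
t=6: X=(-5, -6, 8), d=1 → -e1, X_7=(-6, -6, 8)
t=7: X=(-6, -6, 8), d=2 → +e2, X_8=(-6, -5, 8)
t=8: X=(-6, -5, 8), d=4 → +e3, X_9=(-6, -5, 9)
t=9: X=(-6, -5, 9), d=4 → +e3, X_10=(-6, -5, 10)
t=10: X=(-6, -5, 10), d=1 → -e1, X_11=(-7, -5, 10)
t=11: X=(-7, -5, 10), d=0 → +e1, X_12=(-6, -5, 10)
t=12: X=(-6, -5, 10), d=4 → +e3, X_13=(-6, -5, 11)
t=13: X=(-6, -5, 11), d=2 → +e2, X_14=(-6, -4, 11)
t=14: X=(-6, -4, 11), d=4 → +e3, X_15=(-6, -4, 12)
t=15: X=(-6, -4, 12), d=1 → -e1, X_16=(-7, -4, 12)
t=16: X=(-7, -4, 12), d=3 → -e2, X_17=(-7, -5, 12)


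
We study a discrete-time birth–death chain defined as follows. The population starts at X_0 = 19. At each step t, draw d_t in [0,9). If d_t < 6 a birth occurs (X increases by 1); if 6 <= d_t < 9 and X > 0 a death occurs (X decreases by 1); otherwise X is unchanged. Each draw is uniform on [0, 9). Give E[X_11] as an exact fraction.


X can drop by at most 1 per step and X_0 = 19 > T = 11, so X_t >= 19 − t >= 8 > 0 for every t <= 11: the floor at 0 (the 'and X > 0' condition) never binds. Hence X_11 = X_0 + Σ_{t<11} Y_t with i.i.d. increments Y_t = y(d_t) ∈ {+1, −1, 0}.
Outcome values over d=0..8: [1, 1, 1, 1, 1, 1, -1, -1, -1]
Σy = 3, Σy² = 9, M = 9
μ = 3/9 = 1/3,  σ² = 9/9 − (1/3)² = 8/9
E[X_11] = 19 + 11·(1/3) = 68/3

68/3


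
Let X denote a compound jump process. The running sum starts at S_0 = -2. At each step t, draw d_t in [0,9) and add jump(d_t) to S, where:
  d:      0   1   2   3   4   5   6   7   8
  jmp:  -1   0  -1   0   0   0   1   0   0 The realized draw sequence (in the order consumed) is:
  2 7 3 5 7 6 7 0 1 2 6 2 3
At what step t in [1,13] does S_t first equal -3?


t=0: S=-2, d=2, jump=-1, S_1=-3
t=1: S=-3, d=7, jump=0, S_2=-3
t=2: S=-3, d=3, jump=0, S_3=-3
t=3: S=-3, d=5, jump=0, S_4=-3
t=4: S=-3, d=7, jump=0, S_5=-3
t=5: S=-3, d=6, jump=1, S_6=-2
t=6: S=-2, d=7, jump=0, S_7=-2
t=7: S=-2, d=0, jump=-1, S_8=-3
t=8: S=-3, d=1, jump=0, S_9=-3
t=9: S=-3, d=2, jump=-1, S_10=-4
t=10: S=-4, d=6, jump=1, S_11=-3
t=11: S=-3, d=2, jump=-1, S_12=-4
t=12: S=-4, d=3, jump=0, S_13=-4

1


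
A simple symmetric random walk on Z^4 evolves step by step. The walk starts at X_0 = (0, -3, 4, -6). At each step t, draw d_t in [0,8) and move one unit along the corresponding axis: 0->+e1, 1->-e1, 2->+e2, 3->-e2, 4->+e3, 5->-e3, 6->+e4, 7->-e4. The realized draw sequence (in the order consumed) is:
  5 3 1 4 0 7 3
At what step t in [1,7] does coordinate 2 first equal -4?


2

t=0: X=(0, -3, 4, -6), d=5 → -e3, X_1=(0, -3, 3, -6)
t=1: X=(0, -3, 3, -6), d=3 → -e2, X_2=(0, -4, 3, -6)
t=2: X=(0, -4, 3, -6), d=1 → -e1, X_3=(-1, -4, 3, -6)
t=3: X=(-1, -4, 3, -6), d=4 → +e3, X_4=(-1, -4, 4, -6)
t=4: X=(-1, -4, 4, -6), d=0 → +e1, X_5=(0, -4, 4, -6)
t=5: X=(0, -4, 4, -6), d=7 → -e4, X_6=(0, -4, 4, -7)
t=6: X=(0, -4, 4, -7), d=3 → -e2, X_7=(0, -5, 4, -7)
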